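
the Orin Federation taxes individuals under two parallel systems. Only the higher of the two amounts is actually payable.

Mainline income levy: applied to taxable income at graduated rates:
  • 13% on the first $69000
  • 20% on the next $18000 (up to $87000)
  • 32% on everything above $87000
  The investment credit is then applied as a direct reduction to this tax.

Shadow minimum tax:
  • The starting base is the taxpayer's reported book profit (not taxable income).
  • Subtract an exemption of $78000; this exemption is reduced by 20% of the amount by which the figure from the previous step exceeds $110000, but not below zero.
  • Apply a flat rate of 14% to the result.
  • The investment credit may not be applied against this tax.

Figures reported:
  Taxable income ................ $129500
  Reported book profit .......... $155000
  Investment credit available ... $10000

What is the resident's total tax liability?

Shadow minimum tax:
  Base (reported book profit): $155000
  Exemption: $78000 − 20% × ($155000 − $110000) = $78000 − $9000 = $69000
  Base: $155000 − $69000 = $86000
  $86000 × 14% = $12040

Mainline income levy:
  $69000 × 13% = $8970
  $18000 × 20% = $3600
  $42500 × 32% = $13600
  → $26170
  Less investment credit $10000 → $16170

$16170 > $12040, so the mainline income levy governs.

$16170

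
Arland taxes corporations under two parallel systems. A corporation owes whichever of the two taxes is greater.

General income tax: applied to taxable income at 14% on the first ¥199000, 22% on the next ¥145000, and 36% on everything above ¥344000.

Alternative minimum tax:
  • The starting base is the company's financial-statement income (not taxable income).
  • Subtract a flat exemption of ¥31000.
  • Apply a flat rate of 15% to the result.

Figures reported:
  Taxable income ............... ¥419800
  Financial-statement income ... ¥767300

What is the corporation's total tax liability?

¥110445

Alternative minimum tax:
  Base (financial-statement income): ¥767300
  Less exemption ¥31000 → base ¥736300
  ¥736300 × 15% = ¥110445

General income tax:
  ¥199000 × 14% = ¥27860
  ¥145000 × 22% = ¥31900
  ¥75800 × 36% = ¥27288
  → ¥87048

¥110445 > ¥87048, so the alternative minimum tax is the binding amount.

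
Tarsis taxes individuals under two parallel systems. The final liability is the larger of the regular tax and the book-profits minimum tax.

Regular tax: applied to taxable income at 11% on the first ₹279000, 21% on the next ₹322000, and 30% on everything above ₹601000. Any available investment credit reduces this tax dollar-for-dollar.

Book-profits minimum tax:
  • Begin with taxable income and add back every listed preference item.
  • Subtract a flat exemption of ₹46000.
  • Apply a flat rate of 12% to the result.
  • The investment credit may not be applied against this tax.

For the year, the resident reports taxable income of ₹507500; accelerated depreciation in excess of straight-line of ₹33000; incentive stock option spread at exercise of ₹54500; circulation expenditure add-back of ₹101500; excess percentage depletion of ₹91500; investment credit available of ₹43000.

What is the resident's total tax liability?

₹89040

Regular tax:
  ₹279000 × 11% = ₹30690
  ₹228500 × 21% = ₹47985
  → ₹78675
  Less investment credit ₹43000 → ₹35675

Book-profits minimum tax:
  Adjusted income: ₹507500 + ₹33000 + ₹54500 + ₹101500 + ₹91500 = ₹788000
  Less exemption ₹46000 → base ₹742000
  ₹742000 × 12% = ₹89040

₹89040 > ₹35675, so the book-profits minimum tax is the binding amount.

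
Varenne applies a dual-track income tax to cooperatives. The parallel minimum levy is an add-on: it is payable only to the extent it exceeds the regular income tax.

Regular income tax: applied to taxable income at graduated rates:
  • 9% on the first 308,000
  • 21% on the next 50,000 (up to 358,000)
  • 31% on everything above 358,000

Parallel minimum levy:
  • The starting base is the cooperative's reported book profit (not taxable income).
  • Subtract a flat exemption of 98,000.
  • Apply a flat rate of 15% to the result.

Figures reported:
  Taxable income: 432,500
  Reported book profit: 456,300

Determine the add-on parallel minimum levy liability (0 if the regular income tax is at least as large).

Regular income tax:
  308,000 × 9% = 27,720
  50,000 × 21% = 10,500
  74,500 × 31% = 23,095
  → 61,315

Parallel minimum levy:
  Base (reported book profit): 456,300
  Less exemption 98,000 → base 358,300
  358,300 × 15% = 53,745

53,745 ≤ 61,315, so no add-on is due.

0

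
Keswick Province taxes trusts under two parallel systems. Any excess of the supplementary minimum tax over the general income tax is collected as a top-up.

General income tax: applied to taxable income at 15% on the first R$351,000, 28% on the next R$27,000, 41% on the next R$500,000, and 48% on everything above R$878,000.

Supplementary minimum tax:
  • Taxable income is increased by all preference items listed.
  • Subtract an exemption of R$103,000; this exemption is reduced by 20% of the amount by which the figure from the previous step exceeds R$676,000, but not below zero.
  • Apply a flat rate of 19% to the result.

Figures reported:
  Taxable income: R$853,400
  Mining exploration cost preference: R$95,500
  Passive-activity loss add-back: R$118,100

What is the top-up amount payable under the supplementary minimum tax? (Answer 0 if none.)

R$0

Supplementary minimum tax:
  Adjusted income: R$853,400 + R$95,500 + R$118,100 = R$1,067,000
  Exemption: R$103,000 − 20% × (R$1,067,000 − R$676,000) = R$103,000 − R$78,200 = R$24,800
  Base: R$1,067,000 − R$24,800 = R$1,042,200
  R$1,042,200 × 19% = R$198,018

General income tax:
  R$351,000 × 15% = R$52,650
  R$27,000 × 28% = R$7,560
  R$475,400 × 41% = R$194,914
  → R$255,124

R$198,018 ≤ R$255,124, so no add-on is due.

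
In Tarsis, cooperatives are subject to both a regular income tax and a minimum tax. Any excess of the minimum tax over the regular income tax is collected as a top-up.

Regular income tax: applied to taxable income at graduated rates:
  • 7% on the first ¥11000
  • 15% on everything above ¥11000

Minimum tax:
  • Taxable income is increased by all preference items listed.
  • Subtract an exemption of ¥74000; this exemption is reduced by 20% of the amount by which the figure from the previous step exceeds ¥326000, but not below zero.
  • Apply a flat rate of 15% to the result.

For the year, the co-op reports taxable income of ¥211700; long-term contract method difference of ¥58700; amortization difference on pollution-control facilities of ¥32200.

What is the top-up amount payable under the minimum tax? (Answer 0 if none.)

¥3415

Minimum tax:
  Adjusted income: ¥211700 + ¥58700 + ¥32200 = ¥302600
  Exemption: ¥302600 ≤ ¥326000, so full ¥74000 applies
  Base: ¥302600 − ¥74000 = ¥228600
  ¥228600 × 15% = ¥34290

Regular income tax:
  ¥11000 × 7% = ¥770
  ¥200700 × 15% = ¥30105
  → ¥30875

Excess of minimum tax over regular income tax: ¥34290 − ¥30875 = ¥3415.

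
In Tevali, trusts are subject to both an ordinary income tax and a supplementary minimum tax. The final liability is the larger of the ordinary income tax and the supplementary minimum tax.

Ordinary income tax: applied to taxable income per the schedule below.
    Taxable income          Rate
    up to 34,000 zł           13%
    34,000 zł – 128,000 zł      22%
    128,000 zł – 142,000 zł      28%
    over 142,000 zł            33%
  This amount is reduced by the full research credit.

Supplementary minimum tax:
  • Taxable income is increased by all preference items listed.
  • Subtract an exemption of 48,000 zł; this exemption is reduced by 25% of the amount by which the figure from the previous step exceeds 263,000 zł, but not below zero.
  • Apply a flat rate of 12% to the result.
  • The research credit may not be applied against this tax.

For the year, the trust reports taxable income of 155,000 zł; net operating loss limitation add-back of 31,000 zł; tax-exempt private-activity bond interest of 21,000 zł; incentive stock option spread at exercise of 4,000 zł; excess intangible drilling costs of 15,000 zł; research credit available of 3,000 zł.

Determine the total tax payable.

30,310 zł

Ordinary income tax:
  34,000 zł × 13% = 4,420 zł
  94,000 zł × 22% = 20,680 zł
  14,000 zł × 28% = 3,920 zł
  13,000 zł × 33% = 4,290 zł
  → 33,310 zł
  Less research credit 3,000 zł → 30,310 zł

Supplementary minimum tax:
  Adjusted income: 155,000 zł + 31,000 zł + 21,000 zł + 4,000 zł + 15,000 zł = 226,000 zł
  Exemption: 226,000 zł ≤ 263,000 zł, so full 48,000 zł applies
  Base: 226,000 zł − 48,000 zł = 178,000 zł
  178,000 zł × 12% = 21,360 zł

30,310 zł > 21,360 zł, so the ordinary income tax governs.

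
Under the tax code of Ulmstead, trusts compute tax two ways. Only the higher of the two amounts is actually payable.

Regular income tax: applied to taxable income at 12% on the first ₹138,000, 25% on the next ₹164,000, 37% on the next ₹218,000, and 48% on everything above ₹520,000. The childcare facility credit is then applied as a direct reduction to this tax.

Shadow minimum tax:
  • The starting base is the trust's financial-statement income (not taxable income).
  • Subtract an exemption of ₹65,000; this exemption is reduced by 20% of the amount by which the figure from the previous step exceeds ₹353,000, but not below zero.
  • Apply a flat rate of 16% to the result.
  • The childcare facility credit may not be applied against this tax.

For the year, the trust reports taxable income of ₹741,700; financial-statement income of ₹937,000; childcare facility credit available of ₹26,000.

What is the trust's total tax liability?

Regular income tax:
  ₹138,000 × 12% = ₹16,560
  ₹164,000 × 25% = ₹41,000
  ₹218,000 × 37% = ₹80,660
  ₹221,700 × 48% = ₹106,416
  → ₹244,636
  Less childcare facility credit ₹26,000 → ₹218,636

Shadow minimum tax:
  Base (financial-statement income): ₹937,000
  Exemption: 20% × (₹937,000 − ₹353,000) = ₹116,800 ≥ ₹65,000, so the exemption is fully phased out
  Base: ₹937,000 − ₹0 = ₹937,000
  ₹937,000 × 16% = ₹149,920

₹218,636 > ₹149,920, so the regular income tax governs.

₹218,636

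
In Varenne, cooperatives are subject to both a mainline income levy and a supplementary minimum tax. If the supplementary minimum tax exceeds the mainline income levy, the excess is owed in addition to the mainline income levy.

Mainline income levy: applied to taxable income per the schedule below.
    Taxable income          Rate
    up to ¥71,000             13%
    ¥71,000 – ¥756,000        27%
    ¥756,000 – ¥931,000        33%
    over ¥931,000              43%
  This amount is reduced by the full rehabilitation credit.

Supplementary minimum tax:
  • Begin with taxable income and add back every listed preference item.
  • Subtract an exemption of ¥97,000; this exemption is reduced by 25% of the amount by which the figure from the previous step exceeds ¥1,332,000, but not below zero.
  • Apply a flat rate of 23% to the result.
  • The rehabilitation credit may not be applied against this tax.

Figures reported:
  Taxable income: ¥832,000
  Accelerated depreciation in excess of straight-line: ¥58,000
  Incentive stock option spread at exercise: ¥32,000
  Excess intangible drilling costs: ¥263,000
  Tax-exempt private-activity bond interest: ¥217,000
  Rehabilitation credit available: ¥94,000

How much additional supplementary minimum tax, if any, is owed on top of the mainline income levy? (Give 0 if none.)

Supplementary minimum tax:
  Adjusted income: ¥832,000 + ¥58,000 + ¥32,000 + ¥263,000 + ¥217,000 = ¥1,402,000
  Exemption: ¥97,000 − 25% × (¥1,402,000 − ¥1,332,000) = ¥97,000 − ¥17,500 = ¥79,500
  Base: ¥1,402,000 − ¥79,500 = ¥1,322,500
  ¥1,322,500 × 23% = ¥304,175

Mainline income levy:
  ¥71,000 × 13% = ¥9,230
  ¥685,000 × 27% = ¥184,950
  ¥76,000 × 33% = ¥25,080
  → ¥219,260
  Less rehabilitation credit ¥94,000 → ¥125,260

Excess of supplementary minimum tax over mainline income levy: ¥304,175 − ¥125,260 = ¥178,915.

¥178,915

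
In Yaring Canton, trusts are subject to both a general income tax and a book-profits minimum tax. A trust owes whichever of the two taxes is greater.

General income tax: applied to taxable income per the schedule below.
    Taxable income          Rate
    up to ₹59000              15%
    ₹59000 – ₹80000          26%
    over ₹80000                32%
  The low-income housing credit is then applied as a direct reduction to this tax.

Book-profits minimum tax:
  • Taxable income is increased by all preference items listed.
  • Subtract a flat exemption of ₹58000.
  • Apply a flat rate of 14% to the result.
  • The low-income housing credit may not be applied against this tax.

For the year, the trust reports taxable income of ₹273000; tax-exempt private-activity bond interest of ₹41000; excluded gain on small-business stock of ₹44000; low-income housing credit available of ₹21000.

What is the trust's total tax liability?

General income tax:
  ₹59000 × 15% = ₹8850
  ₹21000 × 26% = ₹5460
  ₹193000 × 32% = ₹61760
  → ₹76070
  Less low-income housing credit ₹21000 → ₹55070

Book-profits minimum tax:
  Adjusted income: ₹273000 + ₹41000 + ₹44000 = ₹358000
  Less exemption ₹58000 → base ₹300000
  ₹300000 × 14% = ₹42000

₹55070 > ₹42000, so the general income tax governs.

₹55070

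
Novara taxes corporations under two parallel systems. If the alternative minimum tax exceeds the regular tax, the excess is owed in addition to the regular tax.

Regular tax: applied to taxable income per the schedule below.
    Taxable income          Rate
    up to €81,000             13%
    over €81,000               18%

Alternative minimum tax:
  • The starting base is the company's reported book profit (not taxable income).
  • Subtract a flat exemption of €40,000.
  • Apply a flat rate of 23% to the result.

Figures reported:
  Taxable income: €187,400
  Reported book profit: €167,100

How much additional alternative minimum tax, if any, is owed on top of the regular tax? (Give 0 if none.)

Regular tax:
  €81,000 × 13% = €10,530
  €106,400 × 18% = €19,152
  → €29,682

Alternative minimum tax:
  Base (reported book profit): €167,100
  Less exemption €40,000 → base €127,100
  €127,100 × 23% = €29,233

€29,233 ≤ €29,682, so no add-on is due.

€0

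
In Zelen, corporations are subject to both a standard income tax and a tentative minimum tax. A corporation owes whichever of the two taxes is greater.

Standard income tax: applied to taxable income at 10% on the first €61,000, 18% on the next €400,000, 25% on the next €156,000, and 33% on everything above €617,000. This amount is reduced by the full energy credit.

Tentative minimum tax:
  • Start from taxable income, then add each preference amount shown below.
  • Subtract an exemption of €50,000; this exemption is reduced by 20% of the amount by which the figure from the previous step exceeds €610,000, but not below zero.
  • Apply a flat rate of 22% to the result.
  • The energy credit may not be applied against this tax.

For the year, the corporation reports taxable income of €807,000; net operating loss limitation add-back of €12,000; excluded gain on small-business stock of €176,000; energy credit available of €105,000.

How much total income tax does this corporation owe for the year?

Standard income tax:
  €61,000 × 10% = €6,100
  €400,000 × 18% = €72,000
  €156,000 × 25% = €39,000
  €190,000 × 33% = €62,700
  → €179,800
  Less energy credit €105,000 → €74,800

Tentative minimum tax:
  Adjusted income: €807,000 + €12,000 + €176,000 = €995,000
  Exemption: 20% × (€995,000 − €610,000) = €77,000 ≥ €50,000, so the exemption is fully phased out
  Base: €995,000 − €0 = €995,000
  €995,000 × 22% = €218,900

€218,900 > €74,800, so the tentative minimum tax is the binding amount.

€218,900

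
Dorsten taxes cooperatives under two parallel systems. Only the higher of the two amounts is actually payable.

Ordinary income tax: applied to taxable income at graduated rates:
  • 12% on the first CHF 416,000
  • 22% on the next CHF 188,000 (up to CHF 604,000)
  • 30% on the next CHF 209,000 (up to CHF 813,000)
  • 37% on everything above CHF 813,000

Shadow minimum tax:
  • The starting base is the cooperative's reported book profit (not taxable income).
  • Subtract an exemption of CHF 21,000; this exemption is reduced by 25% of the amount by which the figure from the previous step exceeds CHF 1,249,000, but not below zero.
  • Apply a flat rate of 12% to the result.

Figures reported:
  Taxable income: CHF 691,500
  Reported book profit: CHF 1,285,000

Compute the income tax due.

Ordinary income tax:
  CHF 416,000 × 12% = CHF 49,920
  CHF 188,000 × 22% = CHF 41,360
  CHF 87,500 × 30% = CHF 26,250
  → CHF 117,530

Shadow minimum tax:
  Base (reported book profit): CHF 1,285,000
  Exemption: CHF 21,000 − 25% × (CHF 1,285,000 − CHF 1,249,000) = CHF 21,000 − CHF 9,000 = CHF 12,000
  Base: CHF 1,285,000 − CHF 12,000 = CHF 1,273,000
  CHF 1,273,000 × 12% = CHF 152,760

CHF 152,760 > CHF 117,530, so the shadow minimum tax is the binding amount.

CHF 152,760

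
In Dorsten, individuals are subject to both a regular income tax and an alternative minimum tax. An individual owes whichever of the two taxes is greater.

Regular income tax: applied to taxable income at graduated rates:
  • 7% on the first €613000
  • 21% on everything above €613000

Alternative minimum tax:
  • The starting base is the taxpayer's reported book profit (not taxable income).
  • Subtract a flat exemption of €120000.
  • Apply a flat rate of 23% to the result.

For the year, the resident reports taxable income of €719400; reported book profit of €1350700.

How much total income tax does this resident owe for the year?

€283061

Alternative minimum tax:
  Base (reported book profit): €1350700
  Less exemption €120000 → base €1230700
  €1230700 × 23% = €283061

Regular income tax:
  €613000 × 7% = €42910
  €106400 × 21% = €22344
  → €65254

€283061 > €65254, so the alternative minimum tax is the binding amount.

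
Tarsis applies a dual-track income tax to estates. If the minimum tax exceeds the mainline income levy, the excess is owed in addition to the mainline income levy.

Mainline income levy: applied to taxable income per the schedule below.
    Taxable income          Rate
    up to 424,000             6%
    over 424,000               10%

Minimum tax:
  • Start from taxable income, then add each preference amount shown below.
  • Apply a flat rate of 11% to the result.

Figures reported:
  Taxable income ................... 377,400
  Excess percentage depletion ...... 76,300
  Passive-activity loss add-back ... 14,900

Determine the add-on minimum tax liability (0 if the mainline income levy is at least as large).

Mainline income levy:
  377,400 × 6% = 22,644

Minimum tax:
  Adjusted income: 377,400 + 76,300 + 14,900 = 468,600
  468,600 × 11% = 51,546

Excess of minimum tax over mainline income levy: 51,546 − 22,644 = 28,902.

28,902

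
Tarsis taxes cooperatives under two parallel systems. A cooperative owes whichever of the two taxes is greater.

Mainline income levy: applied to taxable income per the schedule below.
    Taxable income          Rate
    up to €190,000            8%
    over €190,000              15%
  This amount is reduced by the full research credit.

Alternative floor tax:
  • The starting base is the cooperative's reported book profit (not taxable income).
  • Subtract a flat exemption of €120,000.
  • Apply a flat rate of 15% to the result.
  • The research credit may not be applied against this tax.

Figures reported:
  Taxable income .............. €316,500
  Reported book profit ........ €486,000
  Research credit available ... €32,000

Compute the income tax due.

Alternative floor tax:
  Base (reported book profit): €486,000
  Less exemption €120,000 → base €366,000
  €366,000 × 15% = €54,900

Mainline income levy:
  €190,000 × 8% = €15,200
  €126,500 × 15% = €18,975
  → €34,175
  Less research credit €32,000 → €2,175

€54,900 > €2,175, so the alternative floor tax is the binding amount.

€54,900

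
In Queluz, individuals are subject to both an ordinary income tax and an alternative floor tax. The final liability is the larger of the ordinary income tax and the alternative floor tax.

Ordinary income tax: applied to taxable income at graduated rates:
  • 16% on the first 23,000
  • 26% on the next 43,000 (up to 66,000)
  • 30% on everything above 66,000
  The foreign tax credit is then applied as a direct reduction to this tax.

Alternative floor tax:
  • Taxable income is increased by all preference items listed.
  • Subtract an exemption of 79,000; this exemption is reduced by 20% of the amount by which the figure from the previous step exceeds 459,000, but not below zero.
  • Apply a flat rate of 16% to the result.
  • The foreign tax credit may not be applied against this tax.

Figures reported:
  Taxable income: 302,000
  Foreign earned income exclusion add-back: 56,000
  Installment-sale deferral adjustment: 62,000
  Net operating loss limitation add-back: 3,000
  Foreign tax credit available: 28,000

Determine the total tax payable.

57,660

Alternative floor tax:
  Adjusted income: 302,000 + 56,000 + 62,000 + 3,000 = 423,000
  Exemption: 423,000 ≤ 459,000, so full 79,000 applies
  Base: 423,000 − 79,000 = 344,000
  344,000 × 16% = 55,040

Ordinary income tax:
  23,000 × 16% = 3,680
  43,000 × 26% = 11,180
  236,000 × 30% = 70,800
  → 85,660
  Less foreign tax credit 28,000 → 57,660

57,660 > 55,040, so the ordinary income tax governs.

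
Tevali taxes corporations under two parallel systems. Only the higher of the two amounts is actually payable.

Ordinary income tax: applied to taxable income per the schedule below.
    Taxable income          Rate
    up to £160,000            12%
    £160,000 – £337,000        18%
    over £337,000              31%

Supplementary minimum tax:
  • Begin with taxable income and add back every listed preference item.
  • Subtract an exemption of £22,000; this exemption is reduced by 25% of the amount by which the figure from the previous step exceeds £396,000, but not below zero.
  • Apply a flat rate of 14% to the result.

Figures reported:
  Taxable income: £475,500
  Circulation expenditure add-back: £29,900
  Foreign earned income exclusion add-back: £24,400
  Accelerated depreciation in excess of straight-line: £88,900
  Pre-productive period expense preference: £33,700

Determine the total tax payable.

£93,995

Ordinary income tax:
  £160,000 × 12% = £19,200
  £177,000 × 18% = £31,860
  £138,500 × 31% = £42,935
  → £93,995

Supplementary minimum tax:
  Adjusted income: £475,500 + £29,900 + £24,400 + £88,900 + £33,700 = £652,400
  Exemption: 25% × (£652,400 − £396,000) = £64,100 ≥ £22,000, so the exemption is fully phased out
  Base: £652,400 − £0 = £652,400
  £652,400 × 14% = £91,336

£93,995 > £91,336, so the ordinary income tax governs.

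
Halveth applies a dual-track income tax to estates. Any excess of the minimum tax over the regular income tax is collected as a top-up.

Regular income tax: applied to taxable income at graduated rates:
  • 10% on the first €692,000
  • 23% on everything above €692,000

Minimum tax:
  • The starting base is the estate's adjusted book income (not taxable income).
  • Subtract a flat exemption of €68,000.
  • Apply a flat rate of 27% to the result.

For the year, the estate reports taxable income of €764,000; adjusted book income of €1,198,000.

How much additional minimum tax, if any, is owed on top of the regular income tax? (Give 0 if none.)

Minimum tax:
  Base (adjusted book income): €1,198,000
  Less exemption €68,000 → base €1,130,000
  €1,130,000 × 27% = €305,100

Regular income tax:
  €692,000 × 10% = €69,200
  €72,000 × 23% = €16,560
  → €85,760

Excess of minimum tax over regular income tax: €305,100 − €85,760 = €219,340.

€219,340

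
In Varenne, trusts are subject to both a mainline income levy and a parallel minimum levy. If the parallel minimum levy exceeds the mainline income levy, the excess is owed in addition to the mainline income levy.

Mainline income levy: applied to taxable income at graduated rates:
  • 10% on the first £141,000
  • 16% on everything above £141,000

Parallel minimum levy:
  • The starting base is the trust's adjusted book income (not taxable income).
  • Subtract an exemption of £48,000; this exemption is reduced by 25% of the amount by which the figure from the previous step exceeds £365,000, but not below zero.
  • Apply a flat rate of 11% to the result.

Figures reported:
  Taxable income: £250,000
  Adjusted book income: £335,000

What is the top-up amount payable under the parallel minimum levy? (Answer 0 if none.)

£30

Mainline income levy:
  £141,000 × 10% = £14,100
  £109,000 × 16% = £17,440
  → £31,540

Parallel minimum levy:
  Base (adjusted book income): £335,000
  Exemption: £335,000 ≤ £365,000, so full £48,000 applies
  Base: £335,000 − £48,000 = £287,000
  £287,000 × 11% = £31,570

Excess of parallel minimum levy over mainline income levy: £31,570 − £31,540 = £30.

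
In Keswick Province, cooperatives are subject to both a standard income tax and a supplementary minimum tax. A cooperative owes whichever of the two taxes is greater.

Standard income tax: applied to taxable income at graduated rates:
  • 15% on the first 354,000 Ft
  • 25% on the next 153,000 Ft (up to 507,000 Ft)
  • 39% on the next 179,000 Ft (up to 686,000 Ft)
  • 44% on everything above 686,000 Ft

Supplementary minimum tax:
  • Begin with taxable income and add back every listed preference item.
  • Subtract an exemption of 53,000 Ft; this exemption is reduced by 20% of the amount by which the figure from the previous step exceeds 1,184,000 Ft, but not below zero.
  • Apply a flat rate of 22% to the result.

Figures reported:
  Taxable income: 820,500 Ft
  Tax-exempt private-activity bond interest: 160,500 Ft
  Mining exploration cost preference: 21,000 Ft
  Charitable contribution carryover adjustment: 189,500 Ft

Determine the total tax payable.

Standard income tax:
  354,000 Ft × 15% = 53,100 Ft
  153,000 Ft × 25% = 38,250 Ft
  179,000 Ft × 39% = 69,810 Ft
  134,500 Ft × 44% = 59,180 Ft
  → 220,340 Ft

Supplementary minimum tax:
  Adjusted income: 820,500 Ft + 160,500 Ft + 21,000 Ft + 189,500 Ft = 1,191,500 Ft
  Exemption: 53,000 Ft − 20% × (1,191,500 Ft − 1,184,000 Ft) = 53,000 Ft − 1,500 Ft = 51,500 Ft
  Base: 1,191,500 Ft − 51,500 Ft = 1,140,000 Ft
  1,140,000 Ft × 22% = 250,800 Ft

250,800 Ft > 220,340 Ft, so the supplementary minimum tax is the binding amount.

250,800 Ft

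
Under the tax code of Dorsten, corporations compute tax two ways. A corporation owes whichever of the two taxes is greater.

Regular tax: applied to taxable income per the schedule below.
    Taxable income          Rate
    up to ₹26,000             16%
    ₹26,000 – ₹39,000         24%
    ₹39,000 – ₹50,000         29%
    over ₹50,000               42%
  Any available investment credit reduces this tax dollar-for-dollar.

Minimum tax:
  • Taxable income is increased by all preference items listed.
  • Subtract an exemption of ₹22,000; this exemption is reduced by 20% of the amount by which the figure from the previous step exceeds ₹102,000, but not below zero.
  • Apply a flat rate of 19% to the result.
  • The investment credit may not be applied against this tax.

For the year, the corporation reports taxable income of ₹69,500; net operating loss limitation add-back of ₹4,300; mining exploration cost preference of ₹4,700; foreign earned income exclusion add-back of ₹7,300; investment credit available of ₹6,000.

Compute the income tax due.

Minimum tax:
  Adjusted income: ₹69,500 + ₹4,300 + ₹4,700 + ₹7,300 = ₹85,800
  Exemption: ₹85,800 ≤ ₹102,000, so full ₹22,000 applies
  Base: ₹85,800 − ₹22,000 = ₹63,800
  ₹63,800 × 19% = ₹12,122

Regular tax:
  ₹26,000 × 16% = ₹4,160
  ₹13,000 × 24% = ₹3,120
  ₹11,000 × 29% = ₹3,190
  ₹19,500 × 42% = ₹8,190
  → ₹18,660
  Less investment credit ₹6,000 → ₹12,660

₹12,660 > ₹12,122, so the regular tax governs.

₹12,660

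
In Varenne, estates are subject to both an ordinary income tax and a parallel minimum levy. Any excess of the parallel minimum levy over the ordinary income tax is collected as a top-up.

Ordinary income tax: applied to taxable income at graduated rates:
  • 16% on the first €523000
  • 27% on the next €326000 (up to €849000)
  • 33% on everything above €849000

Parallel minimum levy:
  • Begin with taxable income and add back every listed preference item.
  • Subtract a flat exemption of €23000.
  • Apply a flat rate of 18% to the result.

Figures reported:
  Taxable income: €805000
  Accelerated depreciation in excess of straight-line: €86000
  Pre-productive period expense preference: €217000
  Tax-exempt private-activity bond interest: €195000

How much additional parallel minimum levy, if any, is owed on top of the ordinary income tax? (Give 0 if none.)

€70580

Ordinary income tax:
  €523000 × 16% = €83680
  €282000 × 27% = €76140
  → €159820

Parallel minimum levy:
  Adjusted income: €805000 + €86000 + €217000 + €195000 = €1303000
  Less exemption €23000 → base €1280000
  €1280000 × 18% = €230400

Excess of parallel minimum levy over ordinary income tax: €230400 − €159820 = €70580.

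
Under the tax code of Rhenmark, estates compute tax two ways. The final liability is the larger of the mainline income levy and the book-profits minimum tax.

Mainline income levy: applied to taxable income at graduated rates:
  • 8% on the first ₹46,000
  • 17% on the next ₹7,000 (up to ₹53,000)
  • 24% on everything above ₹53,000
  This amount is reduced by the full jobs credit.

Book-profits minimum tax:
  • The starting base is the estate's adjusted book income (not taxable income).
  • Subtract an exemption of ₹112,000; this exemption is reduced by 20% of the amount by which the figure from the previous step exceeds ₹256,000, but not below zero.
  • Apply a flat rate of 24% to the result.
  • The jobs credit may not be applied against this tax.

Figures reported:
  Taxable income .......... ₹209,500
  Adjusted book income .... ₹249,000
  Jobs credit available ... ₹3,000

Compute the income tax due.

₹39,430

Book-profits minimum tax:
  Base (adjusted book income): ₹249,000
  Exemption: ₹249,000 ≤ ₹256,000, so full ₹112,000 applies
  Base: ₹249,000 − ₹112,000 = ₹137,000
  ₹137,000 × 24% = ₹32,880

Mainline income levy:
  ₹46,000 × 8% = ₹3,680
  ₹7,000 × 17% = ₹1,190
  ₹156,500 × 24% = ₹37,560
  → ₹42,430
  Less jobs credit ₹3,000 → ₹39,430

₹39,430 > ₹32,880, so the mainline income levy governs.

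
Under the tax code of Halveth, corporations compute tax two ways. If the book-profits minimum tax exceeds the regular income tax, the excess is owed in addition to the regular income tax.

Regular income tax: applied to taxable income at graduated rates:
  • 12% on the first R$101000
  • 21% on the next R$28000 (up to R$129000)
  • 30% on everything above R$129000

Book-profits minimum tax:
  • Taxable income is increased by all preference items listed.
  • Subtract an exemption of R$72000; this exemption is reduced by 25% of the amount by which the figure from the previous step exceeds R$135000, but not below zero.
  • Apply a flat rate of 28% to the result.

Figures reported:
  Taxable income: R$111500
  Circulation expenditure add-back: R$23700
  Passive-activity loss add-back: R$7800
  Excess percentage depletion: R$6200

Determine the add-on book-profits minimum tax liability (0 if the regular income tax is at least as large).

Regular income tax:
  R$101000 × 12% = R$12120
  R$10500 × 21% = R$2205
  → R$14325

Book-profits minimum tax:
  Adjusted income: R$111500 + R$23700 + R$7800 + R$6200 = R$149200
  Exemption: R$72000 − 25% × (R$149200 − R$135000) = R$72000 − R$3550 = R$68450
  Base: R$149200 − R$68450 = R$80750
  R$80750 × 28% = R$22610

Excess of book-profits minimum tax over regular income tax: R$22610 − R$14325 = R$8285.

R$8285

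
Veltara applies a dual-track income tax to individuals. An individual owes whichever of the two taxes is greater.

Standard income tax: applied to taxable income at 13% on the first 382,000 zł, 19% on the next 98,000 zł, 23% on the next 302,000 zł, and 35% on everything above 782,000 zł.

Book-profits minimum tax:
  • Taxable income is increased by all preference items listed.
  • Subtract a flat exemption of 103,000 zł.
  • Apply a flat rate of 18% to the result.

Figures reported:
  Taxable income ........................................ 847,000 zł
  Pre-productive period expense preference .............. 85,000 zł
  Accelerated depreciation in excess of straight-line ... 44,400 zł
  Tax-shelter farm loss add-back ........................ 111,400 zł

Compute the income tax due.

Standard income tax:
  382,000 zł × 13% = 49,660 zł
  98,000 zł × 19% = 18,620 zł
  302,000 zł × 23% = 69,460 zł
  65,000 zł × 35% = 22,750 zł
  → 160,490 zł

Book-profits minimum tax:
  Adjusted income: 847,000 zł + 85,000 zł + 44,400 zł + 111,400 zł = 1,087,800 zł
  Less exemption 103,000 zł → base 984,800 zł
  984,800 zł × 18% = 177,264 zł

177,264 zł > 160,490 zł, so the book-profits minimum tax is the binding amount.

177,264 zł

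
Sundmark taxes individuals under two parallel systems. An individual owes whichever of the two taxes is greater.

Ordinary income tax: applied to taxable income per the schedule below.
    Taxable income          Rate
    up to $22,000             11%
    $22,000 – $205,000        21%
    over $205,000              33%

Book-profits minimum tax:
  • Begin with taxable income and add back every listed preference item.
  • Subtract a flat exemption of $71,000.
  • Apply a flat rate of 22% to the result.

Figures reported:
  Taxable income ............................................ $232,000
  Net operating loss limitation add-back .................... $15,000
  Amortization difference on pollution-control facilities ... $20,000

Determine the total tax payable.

$49,760

Book-profits minimum tax:
  Adjusted income: $232,000 + $15,000 + $20,000 = $267,000
  Less exemption $71,000 → base $196,000
  $196,000 × 22% = $43,120

Ordinary income tax:
  $22,000 × 11% = $2,420
  $183,000 × 21% = $38,430
  $27,000 × 33% = $8,910
  → $49,760

$49,760 > $43,120, so the ordinary income tax governs.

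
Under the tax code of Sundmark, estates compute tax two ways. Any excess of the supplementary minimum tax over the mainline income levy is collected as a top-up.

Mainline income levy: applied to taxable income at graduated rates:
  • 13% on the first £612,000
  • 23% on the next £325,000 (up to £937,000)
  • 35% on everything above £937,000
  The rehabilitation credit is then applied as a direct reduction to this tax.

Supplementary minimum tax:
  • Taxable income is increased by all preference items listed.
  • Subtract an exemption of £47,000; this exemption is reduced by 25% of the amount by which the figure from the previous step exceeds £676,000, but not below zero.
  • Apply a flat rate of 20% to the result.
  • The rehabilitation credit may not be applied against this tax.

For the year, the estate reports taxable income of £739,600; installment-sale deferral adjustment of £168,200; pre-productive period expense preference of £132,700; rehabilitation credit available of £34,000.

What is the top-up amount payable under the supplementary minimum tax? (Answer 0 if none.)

£133,192

Mainline income levy:
  £612,000 × 13% = £79,560
  £127,600 × 23% = £29,348
  → £108,908
  Less rehabilitation credit £34,000 → £74,908

Supplementary minimum tax:
  Adjusted income: £739,600 + £168,200 + £132,700 = £1,040,500
  Exemption: 25% × (£1,040,500 − £676,000) = £91,125 ≥ £47,000, so the exemption is fully phased out
  Base: £1,040,500 − £0 = £1,040,500
  £1,040,500 × 20% = £208,100

Excess of supplementary minimum tax over mainline income levy: £208,100 − £74,908 = £133,192.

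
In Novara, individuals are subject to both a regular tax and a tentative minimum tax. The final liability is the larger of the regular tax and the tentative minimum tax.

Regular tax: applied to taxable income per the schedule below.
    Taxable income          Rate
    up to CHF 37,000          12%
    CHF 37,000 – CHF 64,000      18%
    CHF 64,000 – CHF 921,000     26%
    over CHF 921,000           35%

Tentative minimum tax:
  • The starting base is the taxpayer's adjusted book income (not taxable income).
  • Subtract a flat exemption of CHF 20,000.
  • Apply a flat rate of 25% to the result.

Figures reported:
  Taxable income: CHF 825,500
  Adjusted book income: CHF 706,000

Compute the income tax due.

Regular tax:
  CHF 37,000 × 12% = CHF 4,440
  CHF 27,000 × 18% = CHF 4,860
  CHF 761,500 × 26% = CHF 197,990
  → CHF 207,290

Tentative minimum tax:
  Base (adjusted book income): CHF 706,000
  Less exemption CHF 20,000 → base CHF 686,000
  CHF 686,000 × 25% = CHF 171,500

CHF 207,290 > CHF 171,500, so the regular tax governs.

CHF 207,290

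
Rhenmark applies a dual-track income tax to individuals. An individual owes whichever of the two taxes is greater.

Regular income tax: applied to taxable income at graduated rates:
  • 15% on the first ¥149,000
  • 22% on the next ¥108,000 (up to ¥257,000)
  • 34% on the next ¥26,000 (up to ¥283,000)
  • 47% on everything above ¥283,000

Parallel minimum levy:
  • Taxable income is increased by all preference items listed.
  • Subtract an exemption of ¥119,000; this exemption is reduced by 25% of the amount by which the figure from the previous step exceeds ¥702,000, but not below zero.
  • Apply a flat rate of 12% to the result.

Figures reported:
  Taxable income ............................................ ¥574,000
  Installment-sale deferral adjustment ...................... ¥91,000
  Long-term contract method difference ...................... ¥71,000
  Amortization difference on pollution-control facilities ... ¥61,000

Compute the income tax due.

¥191,720

Parallel minimum levy:
  Adjusted income: ¥574,000 + ¥91,000 + ¥71,000 + ¥61,000 = ¥797,000
  Exemption: ¥119,000 − 25% × (¥797,000 − ¥702,000) = ¥119,000 − ¥23,750 = ¥95,250
  Base: ¥797,000 − ¥95,250 = ¥701,750
  ¥701,750 × 12% = ¥84,210

Regular income tax:
  ¥149,000 × 15% = ¥22,350
  ¥108,000 × 22% = ¥23,760
  ¥26,000 × 34% = ¥8,840
  ¥291,000 × 47% = ¥136,770
  → ¥191,720

¥191,720 > ¥84,210, so the regular income tax governs.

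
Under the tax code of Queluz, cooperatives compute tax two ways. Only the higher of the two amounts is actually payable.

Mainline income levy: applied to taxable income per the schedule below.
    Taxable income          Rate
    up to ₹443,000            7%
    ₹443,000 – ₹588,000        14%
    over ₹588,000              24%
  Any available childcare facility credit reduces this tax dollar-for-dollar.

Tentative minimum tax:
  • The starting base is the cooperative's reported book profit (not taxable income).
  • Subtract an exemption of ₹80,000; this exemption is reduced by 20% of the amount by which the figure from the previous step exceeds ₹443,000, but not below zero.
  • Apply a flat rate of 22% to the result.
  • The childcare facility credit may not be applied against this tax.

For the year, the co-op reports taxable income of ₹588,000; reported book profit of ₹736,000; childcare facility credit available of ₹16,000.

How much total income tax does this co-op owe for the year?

₹157,212

Tentative minimum tax:
  Base (reported book profit): ₹736,000
  Exemption: ₹80,000 − 20% × (₹736,000 − ₹443,000) = ₹80,000 − ₹58,600 = ₹21,400
  Base: ₹736,000 − ₹21,400 = ₹714,600
  ₹714,600 × 22% = ₹157,212

Mainline income levy:
  ₹443,000 × 7% = ₹31,010
  ₹145,000 × 14% = ₹20,300
  → ₹51,310
  Less childcare facility credit ₹16,000 → ₹35,310

₹157,212 > ₹35,310, so the tentative minimum tax is the binding amount.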